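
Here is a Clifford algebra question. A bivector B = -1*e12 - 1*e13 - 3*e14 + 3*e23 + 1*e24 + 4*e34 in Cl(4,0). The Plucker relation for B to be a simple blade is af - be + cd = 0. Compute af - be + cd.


Plucker relation: af - be + cd
a*f = (-1)*4 = -4
b*e = (-1)*1 = -1
c*d = (-3)*3 = -9
af - be + cd = -4 - (-1) + (-9)
= -12


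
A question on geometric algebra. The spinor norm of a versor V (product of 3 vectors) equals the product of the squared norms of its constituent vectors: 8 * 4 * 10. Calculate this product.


Spinor norm N(V) = |v1|^2 * |v2|^2 * ... * |v3|^2
= 8 * 4 * 10
Running product: 8, 32, 320
N(V) = 320


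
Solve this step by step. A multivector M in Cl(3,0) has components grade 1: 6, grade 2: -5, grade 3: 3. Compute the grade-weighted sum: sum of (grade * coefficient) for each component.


Grade-weighted sum = sum of grade_k * coefficient_k
1*6 = 6
2*(-5) = -10
3*3 = 9
Total = 6 + (-10) + 9 = 5


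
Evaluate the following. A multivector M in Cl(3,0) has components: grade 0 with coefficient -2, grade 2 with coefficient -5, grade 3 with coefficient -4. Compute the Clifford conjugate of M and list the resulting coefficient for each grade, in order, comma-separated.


Clifford conjugate sign for grade k: (-1)^(k(k+1)/2)
Grade 0: (-1)^(0*1/2) = (-1)^0 = 1, coeff -2 -> -2
Grade 2: (-1)^(2*3/2) = (-1)^3 = -1, coeff -5 -> 5
Grade 3: (-1)^(3*4/2) = (-1)^6 = 1, coeff -4 -> -4
Conjugated coefficients: -2, 5, -4


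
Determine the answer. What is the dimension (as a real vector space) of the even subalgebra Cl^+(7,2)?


Even subalgebra dimension = 2^(n-1)
n = 7 + 2 = 9
2^(9 - 1) = 2^8 = 256
Verification: sum of C(9,k) for even k = 1 + 36 + 126 + 84 + 9 = 256
Result = 256


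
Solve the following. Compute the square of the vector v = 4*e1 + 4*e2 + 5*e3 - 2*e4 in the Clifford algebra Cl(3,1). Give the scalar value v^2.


v^2 = sum of c_i^2 * e_i^2
Positive signature terms (e_i^2 = +1): 4^2 + 4^2 + 5^2 = 57
Negative signature terms (e_j^2 = -1): (-2)^2 = 4
v^2 = 57 - 4 = 53


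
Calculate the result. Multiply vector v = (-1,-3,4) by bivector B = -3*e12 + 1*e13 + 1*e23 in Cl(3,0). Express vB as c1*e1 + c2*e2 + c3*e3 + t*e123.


vB has grade-1 (vector) and grade-3 (trivector) parts: vB = (v _| B) + (v ^ B).
Vector part <vB>_1:
  e1: -v2*b12 - v3*b13 = -(-3)*(-3) - (4)*(1) = -13
  e2: v1*b12 - v3*b23 = (-1)*(-3) - (4)*(1) = -1
  e3: v1*b13 + v2*b23 = (-1)*(1) + (-3)*(1) = -4
Trivector part <vB>_3:
  e123: v1*b23 - v2*b13 + v3*b12 = (-1)*(1) - (-3)*(1) + (4)*(-3) = -10
vB = -13*e1 - 1*e2 - 4*e3 - 10*e123


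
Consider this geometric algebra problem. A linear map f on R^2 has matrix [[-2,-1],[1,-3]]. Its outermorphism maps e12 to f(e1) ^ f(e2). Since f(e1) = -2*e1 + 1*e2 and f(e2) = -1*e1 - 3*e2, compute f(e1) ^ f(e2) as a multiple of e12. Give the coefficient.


The outermorphism of a linear map f sends e1^e2 to f(e1)^f(e2).
f(e1) = -2*e1 + 1*e2
f(e2) = -1*e1 - 3*e2
f(e1) ^ f(e2) = (-2*e1 + 1*e2) ^ (-1*e1 - 3*e2)
= (-2)*(-3)*e12 + 1*(-1)*e21
= (6 - (-1))*e12
= 7*e12
Coefficient = 7


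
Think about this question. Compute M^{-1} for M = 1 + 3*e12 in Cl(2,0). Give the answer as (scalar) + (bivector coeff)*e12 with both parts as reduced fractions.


M = 1 + 3*e12, where e12^2 = -1.
Since M commutes with its reverse ~M = a - b*e12, M * ~M = a^2 - b^2*e12^2 = a^2 + b^2.
So M^{-1} = ~M / (a^2 + b^2) = (a - b*e12)/(a^2 + b^2).
a^2 + b^2 = 1 + 9 = 10
Scalar part = 1/10 = 1/10
Bivector coeff = -3/10 = -3/10
M^{-1} = 1/10 - 3/10*e12


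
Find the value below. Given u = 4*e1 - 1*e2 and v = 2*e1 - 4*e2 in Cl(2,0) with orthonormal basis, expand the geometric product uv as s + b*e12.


Expand: (4*e1 - 1*e2)(2*e1 - 4*e2)
= 4*2*e1e1 + 4*(-4)*e1e2 + (-1)*2*e2e1 + (-1)*(-4)*e2e2
Using e1^2 = e2^2 = 1, e2e1 = -e1e2:
Scalar part s = 4*2 + (-1)*(-4) = 8 + 4 = 12
Bivector part b = 4*(-4) - (-1)*2 = -16 - (-2) = -14
uv = 12 - 14*e12


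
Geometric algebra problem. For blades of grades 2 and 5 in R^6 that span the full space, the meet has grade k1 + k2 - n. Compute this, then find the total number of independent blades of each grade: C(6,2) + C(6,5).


Meet grade = grade(A) + grade(B) - n
= 2 + 5 - 6 = 1
C(6,2) = 15
C(6,5) = 6
dim_A + dim_B = 15 + 6 = 21


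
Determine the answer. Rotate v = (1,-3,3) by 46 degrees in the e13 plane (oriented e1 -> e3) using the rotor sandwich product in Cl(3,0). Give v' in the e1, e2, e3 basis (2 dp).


Rotor R = cos(23deg) - sin(23deg)*e13
Rotation angle theta = 2 * 23 = 46 degrees in the e13 plane (e1 -> e3).
The component perpendicular to the plane (e2) is invariant: v'_2 = v2 = -3.00
cos(46deg) = 0.6947, sin(46deg) = 0.7193
v'_1 = v1*cos(theta) - v3*sin(theta) = 1*0.6947 - 3*0.7193 = -1.46
v'_3 = v1*sin(theta) + v3*cos(theta) = 1*0.7193 + 3*0.6947 = 2.80
v' = -1.46*e1 - 3.00*e2 + 2.80*e3


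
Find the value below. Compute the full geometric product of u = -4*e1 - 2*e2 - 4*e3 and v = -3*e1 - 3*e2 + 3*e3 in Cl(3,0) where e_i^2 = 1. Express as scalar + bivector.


In Cl(3,0): e_i^2 = 1, e_ie_j = -e_je_i for i != j.
Scalar part = u . v = (-4)*(-3) + (-2)*(-3) + (-4)*3
= 12 + 6 + (-12) = 6
e12 coeff = (-4)*(-3) - (-2)*(-3) = 12 - 6 = 6
e13 coeff = (-4)*3 - (-4)*(-3) = -12 - 12 = -24
e23 coeff = (-2)*3 - (-4)*(-3) = -6 - 12 = -18
uv = 6 + 6*e12 - 24*e13 - 18*e23


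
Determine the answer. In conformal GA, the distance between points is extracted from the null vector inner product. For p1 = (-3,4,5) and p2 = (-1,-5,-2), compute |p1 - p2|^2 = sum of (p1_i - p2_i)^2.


p1 - p2 = (-2, 9, 7)
|p1 - p2|^2 = (-2)^2 + 9^2 + 7^2
= 4 + 81 + 49
= 134


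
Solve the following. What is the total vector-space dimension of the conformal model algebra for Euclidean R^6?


The conformal model of R^6 uses Cl(7,1): the 6 Euclidean generators plus two extra orthogonal generators e+ (e+^2 = +1) and e- (e-^2 = -1), from which the null vectors e0, einf are built.
Number of generators m = 6 + 2 = 8.
dim Cl(p,q) = 2^m = 2^8 = 256


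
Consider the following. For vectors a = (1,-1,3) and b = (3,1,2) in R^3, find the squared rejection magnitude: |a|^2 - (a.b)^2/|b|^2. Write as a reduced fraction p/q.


|a|^2 = 1^2 + (-1)^2 + 3^2 = 11
|b|^2 = 3^2 + 1^2 + 2^2 = 14
a . b = 1*3 + (-1)*1 + 3*2 = 8
(a.b)^2 = 8^2 = 64
|rej|^2 = 11 - 64/14
= (154 - 64)/14
= 90/14
In lowest terms: 45/7


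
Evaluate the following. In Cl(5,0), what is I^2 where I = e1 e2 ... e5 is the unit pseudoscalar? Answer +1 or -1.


The pseudoscalar I = e1...e_n (product of all n generators) of Cl(p,q) satisfies I^2 = (-1)^(q + n(n-1)/2).
p = 5, q = 0, n = p + q = 5
n(n-1)/2 = 5 * 4 / 2 = 10
Exponent = q + n(n-1)/2 = 0 + 10 = 10
I^2 = (-1)^10 = +1


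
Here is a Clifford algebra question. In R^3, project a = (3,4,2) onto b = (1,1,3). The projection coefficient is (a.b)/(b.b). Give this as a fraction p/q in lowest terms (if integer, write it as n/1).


Projection coefficient = (a . b) / (b . b)
a . b = 3*1 + 4*1 + 2*3
= 3 + 4 + 6 = 13
b . b = 1^2 + 1^2 + 3^2
= 1 + 1 + 9 = 11
Coefficient = 13/11
In lowest terms: 13/11


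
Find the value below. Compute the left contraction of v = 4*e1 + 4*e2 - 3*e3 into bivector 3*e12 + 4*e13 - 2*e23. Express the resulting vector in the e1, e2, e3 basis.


Left contraction v _| B = <vB>_1 (grade-1 part of the geometric product vB).
Using e1_|e12 = e2, e2_|e12 = -e1, e1_|e13 = e3, e3_|e13 = -e1, e2_|e23 = e3, e3_|e23 = -e2:
e1 coeff: -v2*b12 - v3*b13 = -(4)*(3) - (-3)*(4) = 0
e2 coeff: v1*b12 - v3*b23 = (4)*(3) - (-3)*(-2) = 6
e3 coeff: v1*b13 + v2*b23 = (4)*(4) + (4)*(-2) = 8
v _| B = 0*e1 + 6*e2 + 8*e3


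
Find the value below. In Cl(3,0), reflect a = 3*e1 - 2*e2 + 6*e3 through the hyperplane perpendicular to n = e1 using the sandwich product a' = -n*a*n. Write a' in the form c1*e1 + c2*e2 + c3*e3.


Reflection formula: a' = -n*a*n, with n = e1 (unit vector, n^2 = 1).
For reflection through hyperplane perp to e1:
The component along e1 flips sign, others stay.
a = (3, -2, 6)
a' = (-3, -2, 6)
a' = -3*e1 - 2*e2 + 6*e3


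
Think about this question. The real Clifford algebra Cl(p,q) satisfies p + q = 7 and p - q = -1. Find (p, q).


We need p + q = 7 and p - q = -1.
Adding: 2p = 7 + (-1) = 6, so p = 3.
Then q = 7 - 3 = 4.
(p, q) = (3, 4)


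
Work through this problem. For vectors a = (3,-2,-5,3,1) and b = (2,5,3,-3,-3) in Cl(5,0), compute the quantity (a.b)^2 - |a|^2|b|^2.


a . b = 3*2 + (-2)*5 + (-5)*3 + 3*(-3) + 1*(-3)
= 6 + (-10) + (-15) + (-9) + (-3) = -31
|a|^2 = 3^2 + (-2)^2 + (-5)^2 + 3^2 + 1^2 = 48
|b|^2 = 2^2 + 5^2 + 3^2 + (-3)^2 + (-3)^2 = 56
(a.b)^2 = (-31)^2 = 961
|a|^2 * |b|^2 = 48 * 56 = 2688
Result = 961 - 2688 = -1727


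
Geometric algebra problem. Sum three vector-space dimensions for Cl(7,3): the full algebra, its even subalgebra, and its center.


n = 7 + 3 = 10
Total dim = 2^10 = 1024
Even subalgebra dim = 2^9 = 512
n is even, so center dim = 1
Sum = 1024 + 512 + 1 = 1537


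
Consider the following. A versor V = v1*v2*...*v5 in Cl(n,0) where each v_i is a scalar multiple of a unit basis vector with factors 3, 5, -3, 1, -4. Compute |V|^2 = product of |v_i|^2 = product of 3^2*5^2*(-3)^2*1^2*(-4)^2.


Each vector v_i has |v_i|^2 = s_i^2
Squared scales: 3^2 = 9, 5^2 = 25, (-3)^2 = 9, 1^2 = 1, (-4)^2 = 16
|V|^2 = 9 * 25 * 9 * 1 * 16
= 32400


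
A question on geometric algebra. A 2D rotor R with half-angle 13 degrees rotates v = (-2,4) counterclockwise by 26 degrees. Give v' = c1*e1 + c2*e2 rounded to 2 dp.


Rotor R = cos(13deg) - sin(13deg)*e12
Rotation angle theta = 2 * 13 = 26 degrees
v' = R*v*~R rotates v by theta.
cos(26deg) = 0.8988, sin(26deg) = 0.4384
v'_1 = -2*cos(26deg) - 4*sin(26deg)
= -2*0.8988 - 4*0.4384
= -3.55
v'_2 = -2*sin(26deg) + 4*cos(26deg)
= -2*0.4384 + 4*0.8988
= 2.72
v' = -3.55*e1 + 2.72*e2


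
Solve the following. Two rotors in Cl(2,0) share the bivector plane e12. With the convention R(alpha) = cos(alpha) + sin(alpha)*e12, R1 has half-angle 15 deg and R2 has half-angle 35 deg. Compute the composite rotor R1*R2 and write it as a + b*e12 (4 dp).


Same-plane rotors commute and their half-angles add:
R1*R2 = cos(a1 + a2) + sin(a1 + a2)*e12.
a1 + a2 = 15 + 35 = 50 deg
cos(50 deg) = 0.6428
sin(50 deg) = 0.7660
R1*R2 = 0.6428 + 0.7660*e12


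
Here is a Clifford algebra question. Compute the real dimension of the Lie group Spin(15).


Spin(n) double-covers SO(n); both have Lie algebra so(n) of dimension n(n-1)/2.
n = 15
n(n-1) = 15 * 14 = 210
dim Spin(15) = 210/2 = 105


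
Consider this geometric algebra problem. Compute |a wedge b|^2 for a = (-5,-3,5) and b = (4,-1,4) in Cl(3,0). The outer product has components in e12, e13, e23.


a wedge b = (a1*b2 - a2*b1)*e12 + (a1*b3 - a3*b1)*e13 + (a2*b3 - a3*b2)*e23
e12 coeff: (-5)*(-1) - (-3)*4 = 5 - (-12) = 17
e13 coeff: (-5)*4 - 5*4 = -20 - 20 = -40
e23 coeff: (-3)*4 - 5*(-1) = -12 - (-5) = -7
|a wedge b|^2 = 17^2 + (-40)^2 + (-7)^2
= 289 + 1600 + 49
= 1938


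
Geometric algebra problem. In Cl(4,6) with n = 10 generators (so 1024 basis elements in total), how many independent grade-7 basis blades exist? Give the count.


Number of grade-k basis blades in Cl(p,q) with n = p + q is C(n, k).
n = 4 + 6 = 10
C(10, 7) = 10! / (7! * 3!)
= 3628800 / (5040 * 6)
= 120


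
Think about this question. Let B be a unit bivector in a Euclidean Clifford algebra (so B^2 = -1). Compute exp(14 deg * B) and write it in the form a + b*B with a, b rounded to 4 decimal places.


For a unit bivector B with B^2 = -1, the exponential series gives
e^(theta*B) = cos(theta) + sin(theta)*B (the GA analogue of Euler's formula).
theta = 14 degrees = 0.244346 rad
cos(14 deg) = 0.9703
sin(14 deg) = 0.2419
exp(theta*B) = 0.9703 + 0.2419*B


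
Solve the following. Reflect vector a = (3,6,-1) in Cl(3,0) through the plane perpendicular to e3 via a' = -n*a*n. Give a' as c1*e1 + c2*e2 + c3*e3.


Reflection formula: a' = -n*a*n, with n = e3 (unit vector, n^2 = 1).
For reflection through hyperplane perp to e3:
The component along e3 flips sign, others stay.
a = (3, 6, -1)
a' = (3, 6, 1)
a' = 3*e1 + 6*e2 + 1*e3


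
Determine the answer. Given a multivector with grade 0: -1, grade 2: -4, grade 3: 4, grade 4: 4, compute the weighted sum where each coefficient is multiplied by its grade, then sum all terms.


Grade-weighted sum = sum of grade_k * coefficient_k
0*(-1) = 0
2*(-4) = -8
3*4 = 12
4*4 = 16
Total = 0 + (-8) + 12 + 16 = 20


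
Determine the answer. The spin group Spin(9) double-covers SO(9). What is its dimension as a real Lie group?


Spin(n) double-covers SO(n); both have Lie algebra so(n) of dimension n(n-1)/2.
n = 9
n(n-1) = 9 * 8 = 72
dim Spin(9) = 72/2 = 36


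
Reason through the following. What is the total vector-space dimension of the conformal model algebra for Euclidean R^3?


The conformal model of R^3 uses Cl(4,1): the 3 Euclidean generators plus two extra orthogonal generators e+ (e+^2 = +1) and e- (e-^2 = -1), from which the null vectors e0, einf are built.
Number of generators m = 3 + 2 = 5.
dim Cl(p,q) = 2^m = 2^5 = 32


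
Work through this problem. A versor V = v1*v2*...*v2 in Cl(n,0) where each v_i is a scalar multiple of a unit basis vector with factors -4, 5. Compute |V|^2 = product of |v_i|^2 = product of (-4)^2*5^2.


Each vector v_i has |v_i|^2 = s_i^2
Squared scales: (-4)^2 = 16, 5^2 = 25
|V|^2 = 16 * 25
= 400


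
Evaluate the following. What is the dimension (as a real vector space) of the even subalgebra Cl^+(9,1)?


Even subalgebra dimension = 2^(n-1)
n = 9 + 1 = 10
2^(10 - 1) = 2^9 = 512
Verification: sum of C(10,k) for even k = 1 + 45 + 210 + 210 + 45 + 1 = 512
Result = 512


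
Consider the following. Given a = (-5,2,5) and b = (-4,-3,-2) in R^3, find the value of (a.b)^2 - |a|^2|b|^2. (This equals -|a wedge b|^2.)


a . b = (-5)*(-4) + 2*(-3) + 5*(-2)
= 20 + (-6) + (-10) = 4
|a|^2 = (-5)^2 + 2^2 + 5^2 = 54
|b|^2 = (-4)^2 + (-3)^2 + (-2)^2 = 29
(a.b)^2 = 4^2 = 16
|a|^2 * |b|^2 = 54 * 29 = 1566
Result = 16 - 1566 = -1550


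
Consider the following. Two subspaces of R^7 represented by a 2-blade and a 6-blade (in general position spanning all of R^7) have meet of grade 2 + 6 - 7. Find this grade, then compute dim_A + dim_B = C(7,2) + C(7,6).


Meet grade = grade(A) + grade(B) - n
= 2 + 6 - 7 = 1
C(7,2) = 21
C(7,6) = 7
dim_A + dim_B = 21 + 7 = 28


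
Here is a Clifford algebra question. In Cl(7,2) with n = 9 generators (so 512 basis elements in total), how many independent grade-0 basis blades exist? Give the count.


Number of grade-k basis blades in Cl(p,q) with n = p + q is C(n, k).
n = 7 + 2 = 9
C(9, 0) = 9! / (0! * 9!)
= 362880 / (1 * 362880)
= 1


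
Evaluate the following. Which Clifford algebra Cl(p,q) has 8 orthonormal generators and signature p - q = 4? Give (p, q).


We need p + q = 8 and p - q = 4.
Adding: 2p = 8 + 4 = 12, so p = 6.
Then q = 8 - 6 = 2.
(p, q) = (6, 2)


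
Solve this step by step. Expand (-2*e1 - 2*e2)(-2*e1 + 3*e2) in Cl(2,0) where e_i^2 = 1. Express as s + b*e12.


Expand: (-2*e1 - 2*e2)(-2*e1 + 3*e2)
= (-2)*(-2)*e1e1 + (-2)*3*e1e2 + (-2)*(-2)*e2e1 + (-2)*3*e2e2
Using e1^2 = e2^2 = 1, e2e1 = -e1e2:
Scalar part s = (-2)*(-2) + (-2)*3 = 4 + (-6) = -2
Bivector part b = (-2)*3 - (-2)*(-2) = -6 - 4 = -10
uv = -2 - 10*e12


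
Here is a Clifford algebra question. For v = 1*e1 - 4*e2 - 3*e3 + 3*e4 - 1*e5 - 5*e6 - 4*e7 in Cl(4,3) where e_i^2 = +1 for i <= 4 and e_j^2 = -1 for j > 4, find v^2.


v^2 = sum of c_i^2 * e_i^2
Positive signature terms (e_i^2 = +1): 1^2 + (-4)^2 + (-3)^2 + 3^2 = 35
Negative signature terms (e_j^2 = -1): (-1)^2 + (-5)^2 + (-4)^2 = 42
v^2 = 35 - 42 = -7


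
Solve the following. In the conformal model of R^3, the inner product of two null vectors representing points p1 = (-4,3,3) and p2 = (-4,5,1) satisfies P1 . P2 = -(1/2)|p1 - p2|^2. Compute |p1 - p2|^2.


p1 - p2 = (0, -2, 2)
|p1 - p2|^2 = 0^2 + (-2)^2 + 2^2
= 0 + 4 + 4
= 8


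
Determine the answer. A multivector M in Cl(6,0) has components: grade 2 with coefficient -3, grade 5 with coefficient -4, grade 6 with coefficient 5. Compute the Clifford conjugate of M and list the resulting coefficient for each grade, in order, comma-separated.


Clifford conjugate sign for grade k: (-1)^(k(k+1)/2)
Grade 2: (-1)^(2*3/2) = (-1)^3 = -1, coeff -3 -> 3
Grade 5: (-1)^(5*6/2) = (-1)^15 = -1, coeff -4 -> 4
Grade 6: (-1)^(6*7/2) = (-1)^21 = -1, coeff 5 -> -5
Conjugated coefficients: 3, 4, -5


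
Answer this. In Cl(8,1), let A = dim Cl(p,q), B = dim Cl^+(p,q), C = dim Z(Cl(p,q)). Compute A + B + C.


n = 8 + 1 = 9
Total dim = 2^9 = 512
Even subalgebra dim = 2^8 = 256
n is odd, so center dim = 2
Sum = 512 + 256 + 2 = 770


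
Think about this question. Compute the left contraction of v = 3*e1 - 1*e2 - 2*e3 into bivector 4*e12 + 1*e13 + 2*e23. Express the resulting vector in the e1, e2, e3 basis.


Left contraction v _| B = <vB>_1 (grade-1 part of the geometric product vB).
Using e1_|e12 = e2, e2_|e12 = -e1, e1_|e13 = e3, e3_|e13 = -e1, e2_|e23 = e3, e3_|e23 = -e2:
e1 coeff: -v2*b12 - v3*b13 = -(-1)*(4) - (-2)*(1) = 6
e2 coeff: v1*b12 - v3*b23 = (3)*(4) - (-2)*(2) = 16
e3 coeff: v1*b13 + v2*b23 = (3)*(1) + (-1)*(2) = 1
v _| B = 6*e1 + 16*e2 + 1*e3


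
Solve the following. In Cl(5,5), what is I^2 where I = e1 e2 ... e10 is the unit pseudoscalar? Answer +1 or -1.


The pseudoscalar I = e1...e_n (product of all n generators) of Cl(p,q) satisfies I^2 = (-1)^(q + n(n-1)/2).
p = 5, q = 5, n = p + q = 10
n(n-1)/2 = 10 * 9 / 2 = 45
Exponent = q + n(n-1)/2 = 5 + 45 = 50
I^2 = (-1)^50 = +1


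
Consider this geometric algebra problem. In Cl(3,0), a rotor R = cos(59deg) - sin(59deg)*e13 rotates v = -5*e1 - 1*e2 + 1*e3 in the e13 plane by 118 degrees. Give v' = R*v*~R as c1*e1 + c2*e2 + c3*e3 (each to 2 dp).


Rotor R = cos(59deg) - sin(59deg)*e13
Rotation angle theta = 2 * 59 = 118 degrees in the e13 plane (e1 -> e3).
The component perpendicular to the plane (e2) is invariant: v'_2 = v2 = -1.00
cos(118deg) = -0.4695, sin(118deg) = 0.8829
v'_1 = v1*cos(theta) - v3*sin(theta) = -5*(-0.4695) - 1*0.8829 = 1.46
v'_3 = v1*sin(theta) + v3*cos(theta) = -5*0.8829 + 1*(-0.4695) = -4.88
v' = 1.46*e1 - 1.00*e2 - 4.88*e3


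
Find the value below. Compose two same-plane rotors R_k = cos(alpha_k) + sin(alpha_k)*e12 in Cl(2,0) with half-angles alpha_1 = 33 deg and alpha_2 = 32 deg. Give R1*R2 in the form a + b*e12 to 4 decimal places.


Same-plane rotors commute and their half-angles add:
R1*R2 = cos(a1 + a2) + sin(a1 + a2)*e12.
a1 + a2 = 33 + 32 = 65 deg
cos(65 deg) = 0.4226
sin(65 deg) = 0.9063
R1*R2 = 0.4226 + 0.9063*e12


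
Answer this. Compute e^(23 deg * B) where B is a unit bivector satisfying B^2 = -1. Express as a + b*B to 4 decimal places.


For a unit bivector B with B^2 = -1, the exponential series gives
e^(theta*B) = cos(theta) + sin(theta)*B (the GA analogue of Euler's formula).
theta = 23 degrees = 0.401426 rad
cos(23 deg) = 0.9205
sin(23 deg) = 0.3907
exp(theta*B) = 0.9205 + 0.3907*B


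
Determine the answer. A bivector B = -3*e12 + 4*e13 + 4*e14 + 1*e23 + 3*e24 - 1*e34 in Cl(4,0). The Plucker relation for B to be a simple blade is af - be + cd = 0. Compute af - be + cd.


Plucker relation: af - be + cd
a*f = (-3)*(-1) = 3
b*e = 4*3 = 12
c*d = 4*1 = 4
af - be + cd = 3 - 12 + 4
= -5


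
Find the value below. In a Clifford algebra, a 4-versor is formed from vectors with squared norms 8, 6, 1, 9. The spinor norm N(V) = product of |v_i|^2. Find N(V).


Spinor norm N(V) = |v1|^2 * |v2|^2 * ... * |v4|^2
= 8 * 6 * 1 * 9
Running product: 8, 48, 48, 432
N(V) = 432


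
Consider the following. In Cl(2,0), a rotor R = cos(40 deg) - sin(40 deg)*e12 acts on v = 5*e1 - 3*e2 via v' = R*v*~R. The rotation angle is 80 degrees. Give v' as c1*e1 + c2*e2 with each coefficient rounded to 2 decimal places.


Rotor R = cos(40deg) - sin(40deg)*e12
Rotation angle theta = 2 * 40 = 80 degrees
v' = R*v*~R rotates v by theta.
cos(80deg) = 0.1736, sin(80deg) = 0.9848
v'_1 = 5*cos(80deg) - (-3)*sin(80deg)
= 5*0.1736 - (-3)*0.9848
= 3.82
v'_2 = 5*sin(80deg) + (-3)*cos(80deg)
= 5*0.9848 + (-3)*0.1736
= 4.40
v' = 3.82*e1 + 4.40*e2


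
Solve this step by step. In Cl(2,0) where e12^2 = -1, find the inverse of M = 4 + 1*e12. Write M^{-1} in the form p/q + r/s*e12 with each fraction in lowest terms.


M = 4 + 1*e12, where e12^2 = -1.
Since M commutes with its reverse ~M = a - b*e12, M * ~M = a^2 - b^2*e12^2 = a^2 + b^2.
So M^{-1} = ~M / (a^2 + b^2) = (a - b*e12)/(a^2 + b^2).
a^2 + b^2 = 16 + 1 = 17
Scalar part = 4/17 = 4/17
Bivector coeff = -1/17 = -1/17
M^{-1} = 4/17 - 1/17*e12


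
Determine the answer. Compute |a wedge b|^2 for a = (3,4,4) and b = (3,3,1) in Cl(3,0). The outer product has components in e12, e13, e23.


a wedge b = (a1*b2 - a2*b1)*e12 + (a1*b3 - a3*b1)*e13 + (a2*b3 - a3*b2)*e23
e12 coeff: 3*3 - 4*3 = 9 - 12 = -3
e13 coeff: 3*1 - 4*3 = 3 - 12 = -9
e23 coeff: 4*1 - 4*3 = 4 - 12 = -8
|a wedge b|^2 = (-3)^2 + (-9)^2 + (-8)^2
= 9 + 81 + 64
= 154


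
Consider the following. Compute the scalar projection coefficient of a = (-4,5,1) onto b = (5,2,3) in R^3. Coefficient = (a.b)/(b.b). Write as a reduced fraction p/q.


Projection coefficient = (a . b) / (b . b)
a . b = (-4)*5 + 5*2 + 1*3
= -20 + 10 + 3 = -7
b . b = 5^2 + 2^2 + 3^2
= 25 + 4 + 9 = 38
Coefficient = -7/38
In lowest terms: -7/38


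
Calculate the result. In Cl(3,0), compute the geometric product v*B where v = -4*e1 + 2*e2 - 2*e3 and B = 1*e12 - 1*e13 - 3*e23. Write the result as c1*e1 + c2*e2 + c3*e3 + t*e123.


vB has grade-1 (vector) and grade-3 (trivector) parts: vB = (v _| B) + (v ^ B).
Vector part <vB>_1:
  e1: -v2*b12 - v3*b13 = -(2)*(1) - (-2)*(-1) = -4
  e2: v1*b12 - v3*b23 = (-4)*(1) - (-2)*(-3) = -10
  e3: v1*b13 + v2*b23 = (-4)*(-1) + (2)*(-3) = -2
Trivector part <vB>_3:
  e123: v1*b23 - v2*b13 + v3*b12 = (-4)*(-3) - (2)*(-1) + (-2)*(1) = 12
vB = -4*e1 - 10*e2 - 2*e3 + 12*e123


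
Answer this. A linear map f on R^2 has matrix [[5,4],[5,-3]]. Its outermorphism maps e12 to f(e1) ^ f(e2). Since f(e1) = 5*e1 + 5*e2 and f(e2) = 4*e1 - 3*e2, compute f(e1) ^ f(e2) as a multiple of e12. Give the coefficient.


The outermorphism of a linear map f sends e1^e2 to f(e1)^f(e2).
f(e1) = 5*e1 + 5*e2
f(e2) = 4*e1 - 3*e2
f(e1) ^ f(e2) = (5*e1 + 5*e2) ^ (4*e1 - 3*e2)
= 5*(-3)*e12 + 5*4*e21
= (-15 - 20)*e12
= -35*e12
Coefficient = -35


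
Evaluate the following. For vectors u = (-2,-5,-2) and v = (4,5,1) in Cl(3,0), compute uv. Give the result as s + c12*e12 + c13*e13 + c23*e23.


In Cl(3,0): e_i^2 = 1, e_ie_j = -e_je_i for i != j.
Scalar part = u . v = (-2)*4 + (-5)*5 + (-2)*1
= -8 + (-25) + (-2) = -35
e12 coeff = (-2)*5 - (-5)*4 = -10 - (-20) = 10
e13 coeff = (-2)*1 - (-2)*4 = -2 - (-8) = 6
e23 coeff = (-5)*1 - (-2)*5 = -5 - (-10) = 5
uv = -35 + 10*e12 + 6*e13 + 5*e23


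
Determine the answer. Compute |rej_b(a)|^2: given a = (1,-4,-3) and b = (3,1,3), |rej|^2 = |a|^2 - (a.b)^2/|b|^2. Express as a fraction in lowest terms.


|a|^2 = 1^2 + (-4)^2 + (-3)^2 = 26
|b|^2 = 3^2 + 1^2 + 3^2 = 19
a . b = 1*3 + (-4)*1 + (-3)*3 = -10
(a.b)^2 = (-10)^2 = 100
|rej|^2 = 26 - 100/19
= (494 - 100)/19
= 394/19
In lowest terms: 394/19


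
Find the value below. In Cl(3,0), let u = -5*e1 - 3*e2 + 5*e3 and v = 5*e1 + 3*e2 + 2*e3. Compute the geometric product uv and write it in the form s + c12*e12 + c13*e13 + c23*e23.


In Cl(3,0): e_i^2 = 1, e_ie_j = -e_je_i for i != j.
Scalar part = u . v = (-5)*5 + (-3)*3 + 5*2
= -25 + (-9) + 10 = -24
e12 coeff = (-5)*3 - (-3)*5 = -15 - (-15) = 0
e13 coeff = (-5)*2 - 5*5 = -10 - 25 = -35
e23 coeff = (-3)*2 - 5*3 = -6 - 15 = -21
uv = -24 + 0*e12 - 35*e13 - 21*e23


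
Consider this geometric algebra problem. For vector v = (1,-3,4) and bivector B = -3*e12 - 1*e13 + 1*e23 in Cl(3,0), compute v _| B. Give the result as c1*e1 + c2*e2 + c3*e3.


Left contraction v _| B = <vB>_1 (grade-1 part of the geometric product vB).
Using e1_|e12 = e2, e2_|e12 = -e1, e1_|e13 = e3, e3_|e13 = -e1, e2_|e23 = e3, e3_|e23 = -e2:
e1 coeff: -v2*b12 - v3*b13 = -(-3)*(-3) - (4)*(-1) = -5
e2 coeff: v1*b12 - v3*b23 = (1)*(-3) - (4)*(1) = -7
e3 coeff: v1*b13 + v2*b23 = (1)*(-1) + (-3)*(1) = -4
v _| B = -5*e1 - 7*e2 - 4*e3


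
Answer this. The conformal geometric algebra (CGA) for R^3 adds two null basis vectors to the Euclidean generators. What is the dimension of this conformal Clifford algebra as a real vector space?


The conformal model of R^3 uses Cl(4,1): the 3 Euclidean generators plus two extra orthogonal generators e+ (e+^2 = +1) and e- (e-^2 = -1), from which the null vectors e0, einf are built.
Number of generators m = 3 + 2 = 5.
dim Cl(p,q) = 2^m = 2^5 = 32


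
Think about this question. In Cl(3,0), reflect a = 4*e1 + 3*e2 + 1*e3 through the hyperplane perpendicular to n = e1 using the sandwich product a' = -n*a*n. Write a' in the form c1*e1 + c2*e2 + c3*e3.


Reflection formula: a' = -n*a*n, with n = e1 (unit vector, n^2 = 1).
For reflection through hyperplane perp to e1:
The component along e1 flips sign, others stay.
a = (4, 3, 1)
a' = (-4, 3, 1)
a' = -4*e1 + 3*e2 + 1*e3


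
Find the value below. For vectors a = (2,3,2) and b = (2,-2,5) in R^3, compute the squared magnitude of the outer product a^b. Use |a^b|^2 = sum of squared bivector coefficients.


a wedge b = (a1*b2 - a2*b1)*e12 + (a1*b3 - a3*b1)*e13 + (a2*b3 - a3*b2)*e23
e12 coeff: 2*(-2) - 3*2 = -4 - 6 = -10
e13 coeff: 2*5 - 2*2 = 10 - 4 = 6
e23 coeff: 3*5 - 2*(-2) = 15 - (-4) = 19
|a wedge b|^2 = (-10)^2 + 6^2 + 19^2
= 100 + 36 + 361
= 497


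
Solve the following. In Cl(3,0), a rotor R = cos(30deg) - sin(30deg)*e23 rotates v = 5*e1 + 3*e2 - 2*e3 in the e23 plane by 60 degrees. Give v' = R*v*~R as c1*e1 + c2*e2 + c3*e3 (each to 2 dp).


Rotor R = cos(30deg) - sin(30deg)*e23
Rotation angle theta = 2 * 30 = 60 degrees in the e23 plane (e2 -> e3).
The component perpendicular to the plane (e1) is invariant: v'_1 = v1 = 5.00
cos(60deg) = 0.5000, sin(60deg) = 0.8660
v'_2 = v2*cos(theta) - v3*sin(theta) = 3*0.5000 - (-2)*0.8660 = 3.23
v'_3 = v2*sin(theta) + v3*cos(theta) = 3*0.8660 + (-2)*0.5000 = 1.60
v' = 5.00*e1 + 3.23*e2 + 1.60*e3


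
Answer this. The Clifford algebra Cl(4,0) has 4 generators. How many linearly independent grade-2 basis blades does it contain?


Number of grade-k basis blades in Cl(p,q) with n = p + q is C(n, k).
n = 4 + 0 = 4
C(4, 2) = 4! / (2! * 2!)
= 24 / (2 * 2)
= 6


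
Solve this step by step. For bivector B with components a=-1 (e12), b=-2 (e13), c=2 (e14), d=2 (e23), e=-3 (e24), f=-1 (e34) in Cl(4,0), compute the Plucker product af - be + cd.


Plucker relation: af - be + cd
a*f = (-1)*(-1) = 1
b*e = (-2)*(-3) = 6
c*d = 2*2 = 4
af - be + cd = 1 - 6 + 4
= -1


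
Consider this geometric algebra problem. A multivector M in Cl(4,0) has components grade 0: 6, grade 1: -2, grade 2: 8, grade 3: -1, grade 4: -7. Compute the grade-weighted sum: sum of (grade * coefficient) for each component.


Grade-weighted sum = sum of grade_k * coefficient_k
0*6 = 0
1*(-2) = -2
2*8 = 16
3*(-1) = -3
4*(-7) = -28
Total = 0 + (-2) + 16 + (-3) + (-28) = -17


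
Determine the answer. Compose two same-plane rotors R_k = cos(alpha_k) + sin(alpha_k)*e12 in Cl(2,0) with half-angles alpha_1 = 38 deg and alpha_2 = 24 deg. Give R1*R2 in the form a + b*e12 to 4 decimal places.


Same-plane rotors commute and their half-angles add:
R1*R2 = cos(a1 + a2) + sin(a1 + a2)*e12.
a1 + a2 = 38 + 24 = 62 deg
cos(62 deg) = 0.4695
sin(62 deg) = 0.8829
R1*R2 = 0.4695 + 0.8829*e12


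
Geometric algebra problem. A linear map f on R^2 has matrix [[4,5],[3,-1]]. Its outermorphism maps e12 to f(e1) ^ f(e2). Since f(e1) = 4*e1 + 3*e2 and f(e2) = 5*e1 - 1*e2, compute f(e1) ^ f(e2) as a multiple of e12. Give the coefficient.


The outermorphism of a linear map f sends e1^e2 to f(e1)^f(e2).
f(e1) = 4*e1 + 3*e2
f(e2) = 5*e1 - 1*e2
f(e1) ^ f(e2) = (4*e1 + 3*e2) ^ (5*e1 - 1*e2)
= 4*(-1)*e12 + 3*5*e21
= (-4 - 15)*e12
= -19*e12
Coefficient = -19


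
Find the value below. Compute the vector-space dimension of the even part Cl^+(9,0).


Even subalgebra dimension = 2^(n-1)
n = 9 + 0 = 9
2^(9 - 1) = 2^8 = 256
Verification: sum of C(9,k) for even k = 1 + 36 + 126 + 84 + 9 = 256
Result = 256


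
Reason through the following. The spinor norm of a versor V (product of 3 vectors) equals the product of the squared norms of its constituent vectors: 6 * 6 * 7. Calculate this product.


Spinor norm N(V) = |v1|^2 * |v2|^2 * ... * |v3|^2
= 6 * 6 * 7
Running product: 6, 36, 252
N(V) = 252


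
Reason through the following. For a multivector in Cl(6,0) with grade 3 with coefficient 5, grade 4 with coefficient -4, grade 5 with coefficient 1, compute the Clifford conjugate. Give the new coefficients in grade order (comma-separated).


Clifford conjugate sign for grade k: (-1)^(k(k+1)/2)
Grade 3: (-1)^(3*4/2) = (-1)^6 = 1, coeff 5 -> 5
Grade 4: (-1)^(4*5/2) = (-1)^10 = 1, coeff -4 -> -4
Grade 5: (-1)^(5*6/2) = (-1)^15 = -1, coeff 1 -> -1
Conjugated coefficients: 5, -4, -1


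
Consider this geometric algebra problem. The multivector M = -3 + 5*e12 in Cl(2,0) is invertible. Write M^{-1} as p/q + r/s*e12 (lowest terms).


M = -3 + 5*e12, where e12^2 = -1.
Since M commutes with its reverse ~M = a - b*e12, M * ~M = a^2 - b^2*e12^2 = a^2 + b^2.
So M^{-1} = ~M / (a^2 + b^2) = (a - b*e12)/(a^2 + b^2).
a^2 + b^2 = 9 + 25 = 34
Scalar part = -3/34 = -3/34
Bivector coeff = -5/34 = -5/34
M^{-1} = -3/34 - 5/34*e12


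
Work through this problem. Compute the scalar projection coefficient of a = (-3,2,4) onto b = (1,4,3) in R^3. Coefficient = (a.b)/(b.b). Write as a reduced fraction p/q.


Projection coefficient = (a . b) / (b . b)
a . b = (-3)*1 + 2*4 + 4*3
= -3 + 8 + 12 = 17
b . b = 1^2 + 4^2 + 3^2
= 1 + 16 + 9 = 26
Coefficient = 17/26
In lowest terms: 17/26


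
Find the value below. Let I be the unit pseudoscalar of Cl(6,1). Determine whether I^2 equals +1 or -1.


The pseudoscalar I = e1...e_n (product of all n generators) of Cl(p,q) satisfies I^2 = (-1)^(q + n(n-1)/2).
p = 6, q = 1, n = p + q = 7
n(n-1)/2 = 7 * 6 / 2 = 21
Exponent = q + n(n-1)/2 = 1 + 21 = 22
I^2 = (-1)^22 = +1


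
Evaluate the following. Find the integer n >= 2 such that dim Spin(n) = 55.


dim Spin(n) = dim so(n) = n(n-1)/2.
Solve n(n-1)/2 = 55, i.e. n^2 - n - 110 = 0.
Discriminant = 1 + 8*55 = 441
n = (1 + sqrt(441))/2 = (1 + 21)/2 = 11


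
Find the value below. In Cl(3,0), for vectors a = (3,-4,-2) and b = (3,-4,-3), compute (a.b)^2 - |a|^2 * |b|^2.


a . b = 3*3 + (-4)*(-4) + (-2)*(-3)
= 9 + 16 + 6 = 31
|a|^2 = 3^2 + (-4)^2 + (-2)^2 = 29
|b|^2 = 3^2 + (-4)^2 + (-3)^2 = 34
(a.b)^2 = 31^2 = 961
|a|^2 * |b|^2 = 29 * 34 = 986
Result = 961 - 986 = -25


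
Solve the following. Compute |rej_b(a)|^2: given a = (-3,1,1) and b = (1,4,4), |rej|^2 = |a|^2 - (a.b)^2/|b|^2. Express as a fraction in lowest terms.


|a|^2 = (-3)^2 + 1^2 + 1^2 = 11
|b|^2 = 1^2 + 4^2 + 4^2 = 33
a . b = (-3)*1 + 1*4 + 1*4 = 5
(a.b)^2 = 5^2 = 25
|rej|^2 = 11 - 25/33
= (363 - 25)/33
= 338/33
In lowest terms: 338/33


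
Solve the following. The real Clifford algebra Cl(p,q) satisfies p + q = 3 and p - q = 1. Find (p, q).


We need p + q = 3 and p - q = 1.
Adding: 2p = 3 + 1 = 4, so p = 2.
Then q = 3 - 2 = 1.
(p, q) = (2, 1)


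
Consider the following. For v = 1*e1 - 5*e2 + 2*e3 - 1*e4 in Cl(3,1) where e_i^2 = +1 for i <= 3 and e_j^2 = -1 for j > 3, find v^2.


v^2 = sum of c_i^2 * e_i^2
Positive signature terms (e_i^2 = +1): 1^2 + (-5)^2 + 2^2 = 30
Negative signature terms (e_j^2 = -1): (-1)^2 = 1
v^2 = 30 - 1 = 29


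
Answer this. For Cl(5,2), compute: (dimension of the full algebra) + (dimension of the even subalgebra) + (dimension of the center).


n = 5 + 2 = 7
Total dim = 2^7 = 128
Even subalgebra dim = 2^6 = 64
n is odd, so center dim = 2
Sum = 128 + 64 + 2 = 194


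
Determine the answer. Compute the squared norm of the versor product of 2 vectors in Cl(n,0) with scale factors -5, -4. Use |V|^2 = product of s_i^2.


Each vector v_i has |v_i|^2 = s_i^2
Squared scales: (-5)^2 = 25, (-4)^2 = 16
|V|^2 = 25 * 16
= 400


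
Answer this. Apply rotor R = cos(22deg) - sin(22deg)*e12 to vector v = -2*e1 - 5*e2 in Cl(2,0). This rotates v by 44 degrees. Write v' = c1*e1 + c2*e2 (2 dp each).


Rotor R = cos(22deg) - sin(22deg)*e12
Rotation angle theta = 2 * 22 = 44 degrees
v' = R*v*~R rotates v by theta.
cos(44deg) = 0.7193, sin(44deg) = 0.6947
v'_1 = -2*cos(44deg) - (-5)*sin(44deg)
= -2*0.7193 - (-5)*0.6947
= 2.03
v'_2 = -2*sin(44deg) + (-5)*cos(44deg)
= -2*0.6947 + (-5)*0.7193
= -4.99
v' = 2.03*e1 - 4.99*e2


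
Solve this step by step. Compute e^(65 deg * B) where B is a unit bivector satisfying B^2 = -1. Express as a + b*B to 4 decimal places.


For a unit bivector B with B^2 = -1, the exponential series gives
e^(theta*B) = cos(theta) + sin(theta)*B (the GA analogue of Euler's formula).
theta = 65 degrees = 1.134464 rad
cos(65 deg) = 0.4226
sin(65 deg) = 0.9063
exp(theta*B) = 0.4226 + 0.9063*B


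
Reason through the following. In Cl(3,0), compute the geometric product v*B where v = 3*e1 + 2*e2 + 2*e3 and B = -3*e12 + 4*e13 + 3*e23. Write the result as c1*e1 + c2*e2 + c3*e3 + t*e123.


vB has grade-1 (vector) and grade-3 (trivector) parts: vB = (v _| B) + (v ^ B).
Vector part <vB>_1:
  e1: -v2*b12 - v3*b13 = -(2)*(-3) - (2)*(4) = -2
  e2: v1*b12 - v3*b23 = (3)*(-3) - (2)*(3) = -15
  e3: v1*b13 + v2*b23 = (3)*(4) + (2)*(3) = 18
Trivector part <vB>_3:
  e123: v1*b23 - v2*b13 + v3*b12 = (3)*(3) - (2)*(4) + (2)*(-3) = -5
vB = -2*e1 - 15*e2 + 18*e3 - 5*e123


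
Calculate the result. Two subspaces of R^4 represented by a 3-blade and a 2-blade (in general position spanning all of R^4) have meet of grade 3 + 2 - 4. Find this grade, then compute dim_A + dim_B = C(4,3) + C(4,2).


Meet grade = grade(A) + grade(B) - n
= 3 + 2 - 4 = 1
C(4,3) = 4
C(4,2) = 6
dim_A + dim_B = 4 + 6 = 10


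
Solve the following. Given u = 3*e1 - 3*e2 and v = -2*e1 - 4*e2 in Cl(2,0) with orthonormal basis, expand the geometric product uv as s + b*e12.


Expand: (3*e1 - 3*e2)(-2*e1 - 4*e2)
= 3*(-2)*e1e1 + 3*(-4)*e1e2 + (-3)*(-2)*e2e1 + (-3)*(-4)*e2e2
Using e1^2 = e2^2 = 1, e2e1 = -e1e2:
Scalar part s = 3*(-2) + (-3)*(-4) = -6 + 12 = 6
Bivector part b = 3*(-4) - (-3)*(-2) = -12 - 6 = -18
uv = 6 - 18*e12


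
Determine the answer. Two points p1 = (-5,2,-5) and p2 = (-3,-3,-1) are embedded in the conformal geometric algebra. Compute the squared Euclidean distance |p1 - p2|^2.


p1 - p2 = (-2, 5, -4)
|p1 - p2|^2 = (-2)^2 + 5^2 + (-4)^2
= 4 + 25 + 16
= 45


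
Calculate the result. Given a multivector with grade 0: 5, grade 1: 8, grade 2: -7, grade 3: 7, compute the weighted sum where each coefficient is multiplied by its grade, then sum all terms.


Grade-weighted sum = sum of grade_k * coefficient_k
0*5 = 0
1*8 = 8
2*(-7) = -14
3*7 = 21
Total = 0 + 8 + (-14) + 21 = 15


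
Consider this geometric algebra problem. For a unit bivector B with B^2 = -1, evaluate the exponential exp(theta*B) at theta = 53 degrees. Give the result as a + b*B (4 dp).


For a unit bivector B with B^2 = -1, the exponential series gives
e^(theta*B) = cos(theta) + sin(theta)*B (the GA analogue of Euler's formula).
theta = 53 degrees = 0.925025 rad
cos(53 deg) = 0.6018
sin(53 deg) = 0.7986
exp(theta*B) = 0.6018 + 0.7986*B


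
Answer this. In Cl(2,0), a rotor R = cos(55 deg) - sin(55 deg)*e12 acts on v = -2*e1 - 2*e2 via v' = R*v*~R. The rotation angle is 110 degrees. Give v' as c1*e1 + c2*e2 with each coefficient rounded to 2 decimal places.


Rotor R = cos(55deg) - sin(55deg)*e12
Rotation angle theta = 2 * 55 = 110 degrees
v' = R*v*~R rotates v by theta.
cos(110deg) = -0.3420, sin(110deg) = 0.9397
v'_1 = -2*cos(110deg) - (-2)*sin(110deg)
= -2*(-0.3420) - (-2)*0.9397
= 2.56
v'_2 = -2*sin(110deg) + (-2)*cos(110deg)
= -2*0.9397 + (-2)*(-0.3420)
= -1.20
v' = 2.56*e1 - 1.20*e2


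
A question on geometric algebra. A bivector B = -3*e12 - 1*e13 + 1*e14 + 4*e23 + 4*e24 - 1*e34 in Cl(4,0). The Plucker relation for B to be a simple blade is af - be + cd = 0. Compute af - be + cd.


Plucker relation: af - be + cd
a*f = (-3)*(-1) = 3
b*e = (-1)*4 = -4
c*d = 1*4 = 4
af - be + cd = 3 - (-4) + 4
= 11


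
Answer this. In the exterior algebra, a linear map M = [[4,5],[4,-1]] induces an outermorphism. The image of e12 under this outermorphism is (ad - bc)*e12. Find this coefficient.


The outermorphism of a linear map f sends e1^e2 to f(e1)^f(e2).
f(e1) = 4*e1 + 4*e2
f(e2) = 5*e1 - 1*e2
f(e1) ^ f(e2) = (4*e1 + 4*e2) ^ (5*e1 - 1*e2)
= 4*(-1)*e12 + 4*5*e21
= (-4 - 20)*e12
= -24*e12
Coefficient = -24


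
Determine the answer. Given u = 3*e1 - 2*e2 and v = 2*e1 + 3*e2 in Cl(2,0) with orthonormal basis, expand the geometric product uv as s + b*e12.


Expand: (3*e1 - 2*e2)(2*e1 + 3*e2)
= 3*2*e1e1 + 3*3*e1e2 + (-2)*2*e2e1 + (-2)*3*e2e2
Using e1^2 = e2^2 = 1, e2e1 = -e1e2:
Scalar part s = 3*2 + (-2)*3 = 6 + (-6) = 0
Bivector part b = 3*3 - (-2)*2 = 9 - (-4) = 13
uv = 0 + 13*e12


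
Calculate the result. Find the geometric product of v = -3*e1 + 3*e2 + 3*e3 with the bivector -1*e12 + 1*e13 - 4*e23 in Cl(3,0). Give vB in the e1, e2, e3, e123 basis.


vB has grade-1 (vector) and grade-3 (trivector) parts: vB = (v _| B) + (v ^ B).
Vector part <vB>_1:
  e1: -v2*b12 - v3*b13 = -(3)*(-1) - (3)*(1) = 0
  e2: v1*b12 - v3*b23 = (-3)*(-1) - (3)*(-4) = 15
  e3: v1*b13 + v2*b23 = (-3)*(1) + (3)*(-4) = -15
Trivector part <vB>_3:
  e123: v1*b23 - v2*b13 + v3*b12 = (-3)*(-4) - (3)*(1) + (3)*(-1) = 6
vB = 0*e1 + 15*e2 - 15*e3 + 6*e123


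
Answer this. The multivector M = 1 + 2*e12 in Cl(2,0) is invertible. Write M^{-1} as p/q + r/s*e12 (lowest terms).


M = 1 + 2*e12, where e12^2 = -1.
Since M commutes with its reverse ~M = a - b*e12, M * ~M = a^2 - b^2*e12^2 = a^2 + b^2.
So M^{-1} = ~M / (a^2 + b^2) = (a - b*e12)/(a^2 + b^2).
a^2 + b^2 = 1 + 4 = 5
Scalar part = 1/5 = 1/5
Bivector coeff = -2/5 = -2/5
M^{-1} = 1/5 - 2/5*e12


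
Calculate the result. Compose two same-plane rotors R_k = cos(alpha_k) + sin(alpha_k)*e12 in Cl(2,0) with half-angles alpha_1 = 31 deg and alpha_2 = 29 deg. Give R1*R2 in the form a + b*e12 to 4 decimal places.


Same-plane rotors commute and their half-angles add:
R1*R2 = cos(a1 + a2) + sin(a1 + a2)*e12.
a1 + a2 = 31 + 29 = 60 deg
cos(60 deg) = 0.5000
sin(60 deg) = 0.8660
R1*R2 = 0.5000 + 0.8660*e12


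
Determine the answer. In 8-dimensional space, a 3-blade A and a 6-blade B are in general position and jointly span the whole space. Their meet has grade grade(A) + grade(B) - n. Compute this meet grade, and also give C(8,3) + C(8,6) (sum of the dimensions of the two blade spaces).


Meet grade = grade(A) + grade(B) - n
= 3 + 6 - 8 = 1
C(8,3) = 56
C(8,6) = 28
dim_A + dim_B = 56 + 28 = 84


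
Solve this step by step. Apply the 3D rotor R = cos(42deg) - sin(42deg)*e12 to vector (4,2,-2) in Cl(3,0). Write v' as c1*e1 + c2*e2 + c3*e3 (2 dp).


Rotor R = cos(42deg) - sin(42deg)*e12
Rotation angle theta = 2 * 42 = 84 degrees in the e12 plane (e1 -> e2).
The component perpendicular to the plane (e3) is invariant: v'_3 = v3 = -2.00
cos(84deg) = 0.1045, sin(84deg) = 0.9945
v'_1 = v1*cos(theta) - v2*sin(theta) = 4*0.1045 - 2*0.9945 = -1.57
v'_2 = v1*sin(theta) + v2*cos(theta) = 4*0.9945 + 2*0.1045 = 4.19
v' = -1.57*e1 + 4.19*e2 - 2.00*e3


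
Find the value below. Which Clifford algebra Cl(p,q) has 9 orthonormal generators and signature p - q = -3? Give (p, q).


We need p + q = 9 and p - q = -3.
Adding: 2p = 9 + (-3) = 6, so p = 3.
Then q = 9 - 3 = 6.
(p, q) = (3, 6)


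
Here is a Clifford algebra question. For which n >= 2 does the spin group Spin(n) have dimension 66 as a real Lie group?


dim Spin(n) = dim so(n) = n(n-1)/2.
Solve n(n-1)/2 = 66, i.e. n^2 - n - 132 = 0.
Discriminant = 1 + 8*66 = 529
n = (1 + sqrt(529))/2 = (1 + 23)/2 = 12


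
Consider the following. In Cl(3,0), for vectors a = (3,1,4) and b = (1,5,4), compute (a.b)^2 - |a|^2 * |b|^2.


a . b = 3*1 + 1*5 + 4*4
= 3 + 5 + 16 = 24
|a|^2 = 3^2 + 1^2 + 4^2 = 26
|b|^2 = 1^2 + 5^2 + 4^2 = 42
(a.b)^2 = 24^2 = 576
|a|^2 * |b|^2 = 26 * 42 = 1092
Result = 576 - 1092 = -516
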